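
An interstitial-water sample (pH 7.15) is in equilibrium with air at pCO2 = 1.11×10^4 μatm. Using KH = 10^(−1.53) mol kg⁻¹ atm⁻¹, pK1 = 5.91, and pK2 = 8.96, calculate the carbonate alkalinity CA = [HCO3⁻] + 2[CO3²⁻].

CA = 5.87 mmol/kg

[CO2*] = KH · pCO2 = 10^(−1.53) × 1.11×10^4×10^-6 = 3.276×10^-4 mol/kg
α₀ = 1/(1 + K1/[H⁺] + K1K2/[H⁺]²) = 1/(1 + 10^+1.24 + 10^-0.57) = 0.05363
DIC = [CO2*]/α₀ = 3.276×10^-4 / 0.05363 = 6.109 mmol/kg
CA = (α₁ + 2α₂)·DIC = (0.9319 + 2×0.01443) × 6.109 = 5.87 mmol/kg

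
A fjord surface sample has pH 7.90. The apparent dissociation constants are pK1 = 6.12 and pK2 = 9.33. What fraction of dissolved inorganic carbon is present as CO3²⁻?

α₂ = 0.0353

α₂ = 1 / (1 + [H⁺]/K2 + [H⁺]²/(K1K2)) = 1 / (1 + 10^+1.43 + 10^-0.35)
   = 1 / (1 + 26.915 + 0.44668) = 1/28.362 = 0.03526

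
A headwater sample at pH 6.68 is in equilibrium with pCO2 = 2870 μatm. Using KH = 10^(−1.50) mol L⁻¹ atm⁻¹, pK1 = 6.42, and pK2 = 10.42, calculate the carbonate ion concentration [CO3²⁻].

[CO2*] = KH · pCO2 = 10^(−1.50) × 2870×10^-6 = 9.076×10^-5 mol/L
α₀ = 1/(1 + K1/[H⁺] + K1K2/[H⁺]²) = 1/(1 + 10^+0.26 + 10^-3.48) = 0.3546
DIC = [CO2*]/α₀ = 9.076×10^-5 / 0.3546 = 0.2559 mmol/L
[CO3²⁻] = α₂·DIC; α₂ = 0.0001174, so [CO3²⁻] = 0.0001174 × 0.2559 = 3.01×10^-5 mmol/L = 0.0301 μmol/L

[CO3²⁻] = 0.0301 μmol/L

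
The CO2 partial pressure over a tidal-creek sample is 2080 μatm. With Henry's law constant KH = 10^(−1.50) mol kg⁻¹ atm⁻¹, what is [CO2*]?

[CO2*] = 65.8 μmol/kg

KH = 10^(−1.50) = 3.162×10^-2 mol kg⁻¹ atm⁻¹
[CO2*] = KH · pCO2 = 3.162×10^-2 × 2080×10^-6 atm = 6.58×10^-5 mol/kg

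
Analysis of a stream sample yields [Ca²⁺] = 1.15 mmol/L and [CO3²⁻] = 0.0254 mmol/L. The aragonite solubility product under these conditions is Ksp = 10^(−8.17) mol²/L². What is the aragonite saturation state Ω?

Ksp = 10^(−8.17) = 6.761×10^-9
Ω = [Ca²⁺][CO3²⁻]/Ksp = (1.15×10^-3)(0.0254×10^-3) / 6.761×10^-9 = 4.32

Ω = 4.32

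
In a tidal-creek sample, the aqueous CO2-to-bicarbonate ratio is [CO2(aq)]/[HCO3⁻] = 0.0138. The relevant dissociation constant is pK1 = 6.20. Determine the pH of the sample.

From K1 = [H⁺][HCO3⁻]/[CO2(aq)]:  pH = pK1 − log₁₀([CO2(aq)]/[HCO3⁻])
log₁₀(0.0138) = -1.860
pH = 6.20 − (-1.860) = 8.06

pH = 8.06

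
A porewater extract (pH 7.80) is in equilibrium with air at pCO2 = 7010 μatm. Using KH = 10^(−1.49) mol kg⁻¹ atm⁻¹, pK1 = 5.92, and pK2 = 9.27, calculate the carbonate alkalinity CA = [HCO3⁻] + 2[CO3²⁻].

[CO2*] = KH · pCO2 = 10^(−1.49) × 7010×10^-6 = 2.268×10^-4 mol/kg
α₀ = 1/(1 + K1/[H⁺] + K1K2/[H⁺]²) = 1/(1 + 10^+1.88 + 10^+0.41) = 0.01259
DIC = [CO2*]/α₀ = 2.268×10^-4 / 0.01259 = 18.02 mmol/kg
CA = (α₁ + 2α₂)·DIC = (0.9550 + 2×0.03236) × 18.02 = 18.4 mmol/kg

CA = 18.4 mmol/kg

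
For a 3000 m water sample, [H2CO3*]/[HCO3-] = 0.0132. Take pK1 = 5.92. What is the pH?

From K1 = [H⁺][HCO3-]/[H2CO3*]:  pH = pK1 − log₁₀([H2CO3*]/[HCO3-])
log₁₀(0.0132) = -1.879
pH = 5.92 − (-1.879) = 7.80

pH = 7.80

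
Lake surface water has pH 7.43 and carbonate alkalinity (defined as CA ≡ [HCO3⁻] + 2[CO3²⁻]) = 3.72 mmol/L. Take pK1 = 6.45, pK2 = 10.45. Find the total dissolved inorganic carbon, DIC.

CA = [HCO3⁻] + 2[CO3²⁻] = (α₁ + 2α₂)·DIC
At pH 7.43: [H⁺]/K1 = 10^-0.98 = 0.10471, K2/[H⁺] = 10^-3.02 = 0.00095499
α₁ = 1/(1 + 0.10471 + 0.00095499) = 1/1.1057 = 0.9044; α₂ = α₁·K2/[H⁺] = 0.0008637
α₁ + 2α₂ = 0.9062
DIC = CA / (α₁ + 2α₂) = 3.72 / 0.9062 = 4.11 mmol/L

DIC = 4.11 mmol/L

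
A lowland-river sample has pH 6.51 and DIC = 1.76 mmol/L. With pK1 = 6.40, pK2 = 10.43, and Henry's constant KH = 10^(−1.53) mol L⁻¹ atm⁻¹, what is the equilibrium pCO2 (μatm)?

α₀ = 1 / (1 + K1/[H⁺] + K1K2/[H⁺]²) = 1 / (1 + 10^+0.11 + 10^-3.81)
   = 1 / (1 + 1.2882 + 0.00015488) = 1/2.2884 = 0.4370
[CO2*] = α₀ × DIC = 0.4370 × 1.76 = 0.7691 mmol/L
pCO2 = [CO2*]/KH = 7.691×10^-4 / 2.951×10^-2 = 2.61×10^4 μatm

pCO2 = 2.61×10^4 μatm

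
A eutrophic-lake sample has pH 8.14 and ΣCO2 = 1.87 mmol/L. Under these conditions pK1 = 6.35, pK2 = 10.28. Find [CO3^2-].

[CO3²⁻] = 13.2 μmol/L

α₂ = 1 / (1 + [H⁺]/K2 + [H⁺]²/(K1K2)) = 1 / (1 + 10^+2.14 + 10^+0.35)
   = 1 / (1 + 138.04 + 2.2387) = 1/141.28 = 0.007078
[CO3²⁻] = α₂ × DIC = 0.007078 × 1.87 = 0.0132 mmol/L = 13.2 μmol/L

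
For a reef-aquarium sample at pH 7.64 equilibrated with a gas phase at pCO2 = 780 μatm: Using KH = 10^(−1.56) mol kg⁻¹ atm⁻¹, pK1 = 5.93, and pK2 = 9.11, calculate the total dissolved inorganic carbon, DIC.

[CO2*] = KH · pCO2 = 10^(−1.56) × 780×10^-6 = 2.148×10^-5 mol/kg
α₀ = 1/(1 + K1/[H⁺] + K1K2/[H⁺]²) = 1/(1 + 10^+1.71 + 10^+0.24) = 0.01851
DIC = [CO2*]/α₀ = 2.148×10^-5 / 0.01851 = 1.16 mmol/kg

DIC = 1.16 mmol/kg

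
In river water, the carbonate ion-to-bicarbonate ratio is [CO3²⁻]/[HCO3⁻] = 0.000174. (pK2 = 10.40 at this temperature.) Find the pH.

pH = 6.64

From K2 = [H⁺][CO3²⁻]/[HCO3⁻]:  pH = pK2 + log₁₀([CO3²⁻]/[HCO3⁻])
log₁₀(0.000174) = -3.759
pH = 10.40 + (-3.759) = 6.64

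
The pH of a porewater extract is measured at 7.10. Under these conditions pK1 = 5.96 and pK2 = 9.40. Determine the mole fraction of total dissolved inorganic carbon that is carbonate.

α₂ = 1 / (1 + [H⁺]/K2 + [H⁺]²/(K1K2)) = 1 / (1 + 10^+2.30 + 10^+1.16)
   = 1 / (1 + 199.53 + 14.454) = 1/214.98 = 0.004652

α₂ = 0.00465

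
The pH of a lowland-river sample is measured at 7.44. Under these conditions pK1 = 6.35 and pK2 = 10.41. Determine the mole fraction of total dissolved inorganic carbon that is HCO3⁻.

α₁ = 0.924

α₁ = 1 / (1 + [H⁺]/K1 + K2/[H⁺]) = 1 / (1 + 10^-1.09 + 10^-2.97)
   = 1 / (1 + 0.081283 + 0.0010715) = 1/1.0824 = 0.9239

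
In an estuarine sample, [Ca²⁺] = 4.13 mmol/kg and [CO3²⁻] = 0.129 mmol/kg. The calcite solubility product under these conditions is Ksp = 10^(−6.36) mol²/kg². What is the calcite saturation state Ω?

Ω = 1.22

Ksp = 10^(−6.36) = 4.365×10^-7
Ω = [Ca²⁺][CO3²⁻]/Ksp = (4.13×10^-3)(0.129×10^-3) / 4.365×10^-7 = 1.22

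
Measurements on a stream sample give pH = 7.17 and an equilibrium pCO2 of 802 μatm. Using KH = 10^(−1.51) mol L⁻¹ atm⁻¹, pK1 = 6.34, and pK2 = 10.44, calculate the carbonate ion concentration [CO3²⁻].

[CO3²⁻] = 0.0900 μmol/L

[CO2*] = KH · pCO2 = 10^(−1.51) × 802×10^-6 = 2.478×10^-5 mol/L
α₀ = 1/(1 + K1/[H⁺] + K1K2/[H⁺]²) = 1/(1 + 10^+0.83 + 10^-2.44) = 0.1288
DIC = [CO2*]/α₀ = 2.478×10^-5 / 0.1288 = 0.1924 mmol/L
[CO3²⁻] = α₂·DIC; α₂ = 0.0004676, so [CO3²⁻] = 0.0004676 × 0.1924 = 9.00×10^-5 mmol/L = 0.0900 μmol/L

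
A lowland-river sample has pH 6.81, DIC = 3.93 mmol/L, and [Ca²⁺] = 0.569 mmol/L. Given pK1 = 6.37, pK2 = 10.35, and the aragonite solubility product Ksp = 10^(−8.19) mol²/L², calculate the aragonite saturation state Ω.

α₂ = 1 / (1 + [H⁺]/K2 + [H⁺]²/(K1K2)) = 1 / (1 + 10^+3.54 + 10^+3.10)
   = 1 / (1 + 3467.4 + 1258.9) = 1/4727.3 = 0.0002115
[CO3²⁻] = α₂ × DIC = 0.0002115 × 3.93 = 0.0008313 mmol/L = 0.8313 μmol/L
Ksp = 10^(−8.19) = 6.457×10^-9
Ω = [Ca²⁺][CO3²⁻]/Ksp = (0.569×10^-3)(8.313×10^-7) / 6.457×10^-9 = 0.0733

Ω = 0.0733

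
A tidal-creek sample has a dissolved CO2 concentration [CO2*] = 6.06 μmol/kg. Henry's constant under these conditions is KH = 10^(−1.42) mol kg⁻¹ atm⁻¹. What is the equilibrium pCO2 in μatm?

KH = 10^(−1.42) = 3.802×10^-2 mol kg⁻¹ atm⁻¹
pCO2 = [CO2*]/KH = 6.06×10^-6 / 3.802×10^-2 = 1.59×10^-4 atm = 159 μatm

pCO2 = 159 μatm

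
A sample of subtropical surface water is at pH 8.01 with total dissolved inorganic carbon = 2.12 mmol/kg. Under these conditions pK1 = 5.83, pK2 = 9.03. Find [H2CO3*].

[CO2*] = 12.7 μmol/kg

α₀ = 1 / (1 + K1/[H⁺] + K1K2/[H⁺]²) = 1 / (1 + 10^+2.18 + 10^+1.16)
   = 1 / (1 + 151.36 + 14.454) = 1/166.81 = 0.005995
[CO2*] = α₀ × DIC = 0.005995 × 2.12 = 0.0127 mmol/kg = 12.7 μmol/kg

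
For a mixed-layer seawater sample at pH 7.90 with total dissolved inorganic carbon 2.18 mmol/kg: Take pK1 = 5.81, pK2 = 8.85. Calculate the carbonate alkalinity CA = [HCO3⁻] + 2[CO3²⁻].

CA = 2.38 mmol/kg

CA = [HCO3⁻] + 2[CO3²⁻] = (α₁ + 2α₂)·DIC
At pH 7.90: [H⁺]/K1 = 10^-2.09 = 0.0081283, K2/[H⁺] = 10^-0.95 = 0.11220
α₁ = 1/(1 + 0.0081283 + 0.11220) = 1/1.1203 = 0.8926; α₂ = α₁·K2/[H⁺] = 0.1002
α₁ + 2α₂ = 1.0929
CA = 1.0929 × 2.18 = 2.38 mmol/kg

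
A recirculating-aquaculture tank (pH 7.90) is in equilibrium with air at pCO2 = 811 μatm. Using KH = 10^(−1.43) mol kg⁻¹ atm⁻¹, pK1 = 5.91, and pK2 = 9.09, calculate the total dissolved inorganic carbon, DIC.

DIC = 3.16 mmol/kg

[CO2*] = KH · pCO2 = 10^(−1.43) × 811×10^-6 = 3.013×10^-5 mol/kg
α₀ = 1/(1 + K1/[H⁺] + K1K2/[H⁺]²) = 1/(1 + 10^+1.99 + 10^+0.80) = 0.009521
DIC = [CO2*]/α₀ = 3.013×10^-5 / 0.009521 = 3.16 mmol/kg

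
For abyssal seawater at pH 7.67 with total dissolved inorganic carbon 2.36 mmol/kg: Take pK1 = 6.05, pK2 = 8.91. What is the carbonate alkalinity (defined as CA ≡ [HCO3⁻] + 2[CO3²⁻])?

CA = [HCO3⁻] + 2[CO3²⁻] = (α₁ + 2α₂)·DIC
At pH 7.67: [H⁺]/K1 = 10^-1.62 = 0.023988, K2/[H⁺] = 10^-1.24 = 0.057544
α₁ = 1/(1 + 0.023988 + 0.057544) = 1/1.0815 = 0.9246; α₂ = α₁·K2/[H⁺] = 0.05321
α₁ + 2α₂ = 1.0310
CA = 1.0310 × 2.36 = 2.43 mmol/kg

CA = 2.43 mmol/kg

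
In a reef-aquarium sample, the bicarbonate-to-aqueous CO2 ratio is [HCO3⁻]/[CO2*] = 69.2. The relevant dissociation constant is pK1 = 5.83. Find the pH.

From K1 = [H⁺][HCO3⁻]/[CO2*]:  pH = pK1 + log₁₀([HCO3⁻]/[CO2*])
log₁₀(69.2) = +1.840
pH = 5.83 + (+1.840) = 7.67

pH = 7.67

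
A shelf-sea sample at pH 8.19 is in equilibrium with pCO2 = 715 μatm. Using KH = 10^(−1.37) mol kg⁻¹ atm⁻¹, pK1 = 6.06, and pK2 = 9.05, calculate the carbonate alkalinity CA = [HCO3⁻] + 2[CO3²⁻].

CA = 5.25 mmol/kg

[CO2*] = KH · pCO2 = 10^(−1.37) × 715×10^-6 = 3.050×10^-5 mol/kg
α₀ = 1/(1 + K1/[H⁺] + K1K2/[H⁺]²) = 1/(1 + 10^+2.13 + 10^+1.27) = 0.006472
DIC = [CO2*]/α₀ = 3.050×10^-5 / 0.006472 = 4.713 mmol/kg
CA = (α₁ + 2α₂)·DIC = (0.8730 + 2×0.1205) × 4.713 = 5.25 mmol/kg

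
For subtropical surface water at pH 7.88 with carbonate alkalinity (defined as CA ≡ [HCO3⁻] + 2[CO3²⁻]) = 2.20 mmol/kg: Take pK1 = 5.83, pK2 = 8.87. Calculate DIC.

CA = [HCO3⁻] + 2[CO3²⁻] = (α₁ + 2α₂)·DIC
At pH 7.88: [H⁺]/K1 = 10^-2.05 = 0.0089125, K2/[H⁺] = 10^-0.99 = 0.10233
α₁ = 1/(1 + 0.0089125 + 0.10233) = 1/1.1112 = 0.8999; α₂ = α₁·K2/[H⁺] = 0.09209
α₁ + 2α₂ = 1.0841
DIC = CA / (α₁ + 2α₂) = 2.20 / 1.0841 = 2.03 mmol/kg

DIC = 2.03 mmol/kg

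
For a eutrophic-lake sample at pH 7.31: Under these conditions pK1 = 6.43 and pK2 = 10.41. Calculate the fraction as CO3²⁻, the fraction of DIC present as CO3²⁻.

α₂ = 0.000701

α₂ = 1 / (1 + [H⁺]/K2 + [H⁺]²/(K1K2)) = 1 / (1 + 10^+3.10 + 10^+2.22)
   = 1 / (1 + 1258.9 + 165.96) = 1/1425.9 = 0.0007013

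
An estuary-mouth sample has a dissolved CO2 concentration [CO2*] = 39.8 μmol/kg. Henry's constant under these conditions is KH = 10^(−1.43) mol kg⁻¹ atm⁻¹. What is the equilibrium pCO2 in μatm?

KH = 10^(−1.43) = 3.715×10^-2 mol kg⁻¹ atm⁻¹
pCO2 = [CO2*]/KH = 39.8×10^-6 / 3.715×10^-2 = 1.07×10^-3 atm = 1070 μatm

pCO2 = 1070 μatm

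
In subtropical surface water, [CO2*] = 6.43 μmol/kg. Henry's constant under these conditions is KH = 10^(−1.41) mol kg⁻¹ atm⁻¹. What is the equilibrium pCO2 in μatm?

KH = 10^(−1.41) = 3.890×10^-2 mol kg⁻¹ atm⁻¹
pCO2 = [CO2*]/KH = 6.43×10^-6 / 3.890×10^-2 = 1.65×10^-4 atm = 165 μatm

pCO2 = 165 μatm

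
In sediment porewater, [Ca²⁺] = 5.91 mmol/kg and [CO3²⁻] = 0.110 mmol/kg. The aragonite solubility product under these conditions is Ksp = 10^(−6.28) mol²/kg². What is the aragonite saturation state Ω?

Ksp = 10^(−6.28) = 5.248×10^-7
Ω = [Ca²⁺][CO3²⁻]/Ksp = (5.91×10^-3)(0.110×10^-3) / 5.248×10^-7 = 1.24

Ω = 1.24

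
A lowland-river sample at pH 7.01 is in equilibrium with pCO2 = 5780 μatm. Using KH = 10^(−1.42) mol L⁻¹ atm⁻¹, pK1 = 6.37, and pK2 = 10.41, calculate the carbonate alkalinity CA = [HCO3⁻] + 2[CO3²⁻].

[CO2*] = KH · pCO2 = 10^(−1.42) × 5780×10^-6 = 2.197×10^-4 mol/L
α₀ = 1/(1 + K1/[H⁺] + K1K2/[H⁺]²) = 1/(1 + 10^+0.64 + 10^-2.76) = 0.1863
DIC = [CO2*]/α₀ = 2.197×10^-4 / 0.1863 = 1.179 mmol/L
CA = (α₁ + 2α₂)·DIC = (0.8133 + 2×0.0003238) × 1.179 = 0.960 mmol/L

CA = 0.960 mmol/L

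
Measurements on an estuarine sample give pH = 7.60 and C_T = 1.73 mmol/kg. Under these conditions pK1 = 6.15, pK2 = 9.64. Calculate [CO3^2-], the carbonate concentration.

α₂ = 1 / (1 + [H⁺]/K2 + [H⁺]²/(K1K2)) = 1 / (1 + 10^+2.04 + 10^+0.59)
   = 1 / (1 + 109.65 + 3.8905) = 1/114.54 = 0.008731
[CO3²⁻] = α₂ × DIC = 0.008731 × 1.73 = 0.0151 mmol/kg = 15.1 μmol/kg

[CO3²⁻] = 15.1 μmol/kg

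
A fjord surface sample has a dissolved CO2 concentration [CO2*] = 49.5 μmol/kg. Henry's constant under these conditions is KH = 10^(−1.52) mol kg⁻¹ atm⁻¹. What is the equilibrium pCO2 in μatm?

pCO2 = 1640 μatm

KH = 10^(−1.52) = 3.020×10^-2 mol kg⁻¹ atm⁻¹
pCO2 = [CO2*]/KH = 49.5×10^-6 / 3.020×10^-2 = 1.64×10^-3 atm = 1640 μatm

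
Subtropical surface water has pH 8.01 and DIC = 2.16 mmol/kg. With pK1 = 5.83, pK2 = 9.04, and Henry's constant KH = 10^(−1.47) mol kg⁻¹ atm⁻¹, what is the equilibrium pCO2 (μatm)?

α₀ = 1 / (1 + K1/[H⁺] + K1K2/[H⁺]²) = 1 / (1 + 10^+2.18 + 10^+1.15)
   = 1 / (1 + 151.36 + 14.125) = 1/166.48 = 0.006007
[CO2*] = α₀ × DIC = 0.006007 × 2.16 = 0.01297 mmol/kg = 12.97 μmol/kg
pCO2 = [CO2*]/KH = 1.297×10^-5 / 3.388×10^-2 = 383 μatm

pCO2 = 383 μatm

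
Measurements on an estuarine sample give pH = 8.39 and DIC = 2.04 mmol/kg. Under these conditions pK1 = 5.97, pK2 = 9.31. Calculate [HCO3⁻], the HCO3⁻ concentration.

[HCO3⁻] = 1.81 mmol/kg

α₁ = 1 / (1 + [H⁺]/K1 + K2/[H⁺]) = 1 / (1 + 10^-2.42 + 10^-0.92)
   = 1 / (1 + 0.0038019 + 0.12023) = 1/1.1240 = 0.8897
[HCO3⁻] = α₁ × DIC = 0.8897 × 2.04 = 1.81 mmol/kg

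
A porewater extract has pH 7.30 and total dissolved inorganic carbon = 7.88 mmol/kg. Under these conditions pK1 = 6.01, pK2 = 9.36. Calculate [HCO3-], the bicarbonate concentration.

α₁ = 1 / (1 + [H⁺]/K1 + K2/[H⁺]) = 1 / (1 + 10^-1.29 + 10^-2.06)
   = 1 / (1 + 0.051286 + 0.0087096) = 1/1.0600 = 0.9434
[HCO3⁻] = α₁ × DIC = 0.9434 × 7.88 = 7.43 mmol/kg

[HCO3⁻] = 7.43 mmol/kg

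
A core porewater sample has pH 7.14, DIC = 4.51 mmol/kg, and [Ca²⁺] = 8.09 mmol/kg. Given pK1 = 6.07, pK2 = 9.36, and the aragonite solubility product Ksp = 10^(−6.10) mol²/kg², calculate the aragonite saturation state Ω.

Ω = 0.254

α₂ = 1 / (1 + [H⁺]/K2 + [H⁺]²/(K1K2)) = 1 / (1 + 10^+2.22 + 10^+1.15)
   = 1 / (1 + 165.96 + 14.125) = 1/181.08 = 0.005522
[CO3²⁻] = α₂ × DIC = 0.005522 × 4.51 = 0.02491 mmol/kg
Ksp = 10^(−6.10) = 7.943×10^-7
Ω = [Ca²⁺][CO3²⁻]/Ksp = (8.09×10^-3)(2.491×10^-5) / 7.943×10^-7 = 0.254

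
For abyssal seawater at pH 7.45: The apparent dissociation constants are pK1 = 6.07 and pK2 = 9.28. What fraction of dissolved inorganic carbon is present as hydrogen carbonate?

α₁ = 0.947

α₁ = 1 / (1 + [H⁺]/K1 + K2/[H⁺]) = 1 / (1 + 10^-1.38 + 10^-1.83)
   = 1 / (1 + 0.041687 + 0.014791) = 1/1.0565 = 0.9465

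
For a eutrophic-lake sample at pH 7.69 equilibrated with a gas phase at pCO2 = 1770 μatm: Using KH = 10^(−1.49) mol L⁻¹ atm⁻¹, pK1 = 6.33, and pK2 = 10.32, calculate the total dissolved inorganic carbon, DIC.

DIC = 1.37 mmol/L

[CO2*] = KH · pCO2 = 10^(−1.49) × 1770×10^-6 = 5.728×10^-5 mol/L
α₀ = 1/(1 + K1/[H⁺] + K1K2/[H⁺]²) = 1/(1 + 10^+1.36 + 10^-1.27) = 0.04173
DIC = [CO2*]/α₀ = 5.728×10^-5 / 0.04173 = 1.37 mmol/L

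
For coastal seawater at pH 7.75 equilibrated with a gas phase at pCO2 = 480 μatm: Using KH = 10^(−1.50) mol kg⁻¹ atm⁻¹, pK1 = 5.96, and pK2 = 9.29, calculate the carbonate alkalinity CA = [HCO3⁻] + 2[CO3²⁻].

CA = 0.990 mmol/kg

[CO2*] = KH · pCO2 = 10^(−1.50) × 480×10^-6 = 1.518×10^-5 mol/kg
α₀ = 1/(1 + K1/[H⁺] + K1K2/[H⁺]²) = 1/(1 + 10^+1.79 + 10^+0.25) = 0.01552
DIC = [CO2*]/α₀ = 1.518×10^-5 / 0.01552 = 0.9781 mmol/kg
CA = (α₁ + 2α₂)·DIC = (0.9569 + 2×0.02760) × 0.9781 = 0.990 mmol/kg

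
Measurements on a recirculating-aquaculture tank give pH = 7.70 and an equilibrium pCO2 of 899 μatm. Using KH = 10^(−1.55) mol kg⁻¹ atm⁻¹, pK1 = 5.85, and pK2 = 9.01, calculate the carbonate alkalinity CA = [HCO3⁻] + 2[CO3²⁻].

[CO2*] = KH · pCO2 = 10^(−1.55) × 899×10^-6 = 2.534×10^-5 mol/kg
α₀ = 1/(1 + K1/[H⁺] + K1K2/[H⁺]²) = 1/(1 + 10^+1.85 + 10^+0.54) = 0.01329
DIC = [CO2*]/α₀ = 2.534×10^-5 / 0.01329 = 1.907 mmol/kg
CA = (α₁ + 2α₂)·DIC = (0.9406 + 2×0.04607) × 1.907 = 1.97 mmol/kg

CA = 1.97 mmol/kg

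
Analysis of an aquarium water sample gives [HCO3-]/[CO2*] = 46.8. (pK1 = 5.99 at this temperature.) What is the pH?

pH = 7.66

From K1 = [H⁺][HCO3-]/[CO2*]:  pH = pK1 + log₁₀([HCO3-]/[CO2*])
log₁₀(46.8) = +1.670
pH = 5.99 + (+1.670) = 7.66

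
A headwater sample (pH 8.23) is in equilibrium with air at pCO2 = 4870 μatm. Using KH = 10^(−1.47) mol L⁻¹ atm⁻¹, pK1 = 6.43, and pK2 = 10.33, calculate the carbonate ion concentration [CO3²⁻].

[CO3²⁻] = 0.0827 mmol/L

[CO2*] = KH · pCO2 = 10^(−1.47) × 4870×10^-6 = 1.650×10^-4 mol/L
α₀ = 1/(1 + K1/[H⁺] + K1K2/[H⁺]²) = 1/(1 + 10^+1.80 + 10^-0.30) = 0.01548
DIC = [CO2*]/α₀ = 1.650×10^-4 / 0.01548 = 10.66 mmol/L
[CO3²⁻] = α₂·DIC; α₂ = 0.007759, so [CO3²⁻] = 0.007759 × 10.66 = 0.0827 mmol/L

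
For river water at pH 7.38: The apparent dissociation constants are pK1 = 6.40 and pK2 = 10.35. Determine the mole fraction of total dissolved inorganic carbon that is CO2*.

α₀ = 1 / (1 + K1/[H⁺] + K1K2/[H⁺]²) = 1 / (1 + 10^+0.98 + 10^-1.99)
   = 1 / (1 + 9.5499 + 0.010233) = 1/10.560 = 0.09470

α₀ = 0.0947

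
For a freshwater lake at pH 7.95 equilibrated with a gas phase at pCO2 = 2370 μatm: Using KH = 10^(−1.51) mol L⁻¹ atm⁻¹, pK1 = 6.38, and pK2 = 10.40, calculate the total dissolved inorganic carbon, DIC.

DIC = 2.80 mmol/L

[CO2*] = KH · pCO2 = 10^(−1.51) × 2370×10^-6 = 7.324×10^-5 mol/L
α₀ = 1/(1 + K1/[H⁺] + K1K2/[H⁺]²) = 1/(1 + 10^+1.57 + 10^-0.88) = 0.02612
DIC = [CO2*]/α₀ = 7.324×10^-5 / 0.02612 = 2.80 mmol/L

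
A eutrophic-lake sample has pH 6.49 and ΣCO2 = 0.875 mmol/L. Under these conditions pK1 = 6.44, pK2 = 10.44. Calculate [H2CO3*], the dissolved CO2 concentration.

[CO2*] = 0.412 mmol/L

α₀ = 1 / (1 + K1/[H⁺] + K1K2/[H⁺]²) = 1 / (1 + 10^+0.05 + 10^-3.90)
   = 1 / (1 + 1.1220 + 0.00012589) = 1/2.1221 = 0.4712
[CO2*] = α₀ × DIC = 0.4712 × 0.875 = 0.412 mmol/L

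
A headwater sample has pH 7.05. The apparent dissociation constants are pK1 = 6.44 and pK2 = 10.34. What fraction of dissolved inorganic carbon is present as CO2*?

α₀ = 0.197

α₀ = 1 / (1 + K1/[H⁺] + K1K2/[H⁺]²) = 1 / (1 + 10^+0.61 + 10^-2.68)
   = 1 / (1 + 4.0738 + 0.0020893) = 1/5.0759 = 0.1970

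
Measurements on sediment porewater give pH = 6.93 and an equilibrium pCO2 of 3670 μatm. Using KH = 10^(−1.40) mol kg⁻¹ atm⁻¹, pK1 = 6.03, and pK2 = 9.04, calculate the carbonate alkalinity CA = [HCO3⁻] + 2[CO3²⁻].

CA = 1.18 mmol/kg

[CO2*] = KH · pCO2 = 10^(−1.40) × 3670×10^-6 = 1.461×10^-4 mol/kg
α₀ = 1/(1 + K1/[H⁺] + K1K2/[H⁺]²) = 1/(1 + 10^+0.90 + 10^-1.21) = 0.1111
DIC = [CO2*]/α₀ = 1.461×10^-4 / 0.1111 = 1.316 mmol/kg
CA = (α₁ + 2α₂)·DIC = (0.8821 + 2×0.006847) × 1.316 = 1.18 mmol/kg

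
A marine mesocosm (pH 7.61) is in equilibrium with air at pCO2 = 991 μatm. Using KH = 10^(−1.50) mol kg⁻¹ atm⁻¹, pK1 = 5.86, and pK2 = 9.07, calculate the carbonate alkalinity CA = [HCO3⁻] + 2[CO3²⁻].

[CO2*] = KH · pCO2 = 10^(−1.50) × 991×10^-6 = 3.134×10^-5 mol/kg
α₀ = 1/(1 + K1/[H⁺] + K1K2/[H⁺]²) = 1/(1 + 10^+1.75 + 10^+0.29) = 0.01690
DIC = [CO2*]/α₀ = 3.134×10^-5 / 0.01690 = 1.855 mmol/kg
CA = (α₁ + 2α₂)·DIC = (0.9502 + 2×0.03295) × 1.855 = 1.88 mmol/kg

CA = 1.88 mmol/kg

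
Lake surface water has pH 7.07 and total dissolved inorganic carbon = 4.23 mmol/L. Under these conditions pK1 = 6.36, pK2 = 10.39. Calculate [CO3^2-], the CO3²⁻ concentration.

α₂ = 1 / (1 + [H⁺]/K2 + [H⁺]²/(K1K2)) = 1 / (1 + 10^+3.32 + 10^+2.61)
   = 1 / (1 + 2089.3 + 407.38) = 1/2497.7 = 0.0004004
[CO3²⁻] = α₂ × DIC = 0.0004004 × 4.23 = 0.00169 mmol/L = 1.69 μmol/L

[CO3²⁻] = 1.69 μmol/L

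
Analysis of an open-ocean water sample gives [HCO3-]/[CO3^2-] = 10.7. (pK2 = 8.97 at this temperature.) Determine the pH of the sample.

From K2 = [H⁺][CO3^2-]/[HCO3-]:  pH = pK2 − log₁₀([HCO3-]/[CO3^2-])
log₁₀(10.7) = +1.029
pH = 8.97 − (+1.029) = 7.94

pH = 7.94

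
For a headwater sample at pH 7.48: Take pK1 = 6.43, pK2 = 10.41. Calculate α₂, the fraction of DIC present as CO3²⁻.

α₂ = 1 / (1 + [H⁺]/K2 + [H⁺]²/(K1K2)) = 1 / (1 + 10^+2.93 + 10^+1.88)
   = 1 / (1 + 851.14 + 75.858) = 1/928.00 = 0.001078

α₂ = 0.00108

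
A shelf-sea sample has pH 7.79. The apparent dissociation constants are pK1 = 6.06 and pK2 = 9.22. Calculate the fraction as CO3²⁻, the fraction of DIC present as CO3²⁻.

α₂ = 1 / (1 + [H⁺]/K2 + [H⁺]²/(K1K2)) = 1 / (1 + 10^+1.43 + 10^-0.30)
   = 1 / (1 + 26.915 + 0.50119) = 1/28.417 = 0.03519

α₂ = 0.0352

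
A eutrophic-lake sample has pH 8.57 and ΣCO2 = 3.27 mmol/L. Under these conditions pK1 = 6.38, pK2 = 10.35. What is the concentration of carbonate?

α₂ = 1 / (1 + [H⁺]/K2 + [H⁺]²/(K1K2)) = 1 / (1 + 10^+1.78 + 10^-0.41)
   = 1 / (1 + 60.256 + 0.38905) = 1/61.645 = 0.01622
[CO3²⁻] = α₂ × DIC = 0.01622 × 3.27 = 0.0530 mmol/L

[CO3²⁻] = 0.0530 mmol/L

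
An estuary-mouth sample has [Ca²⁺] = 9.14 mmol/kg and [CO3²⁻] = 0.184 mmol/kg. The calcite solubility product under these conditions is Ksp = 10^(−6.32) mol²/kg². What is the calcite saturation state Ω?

Ω = 3.51

Ksp = 10^(−6.32) = 4.786×10^-7
Ω = [Ca²⁺][CO3²⁻]/Ksp = (9.14×10^-3)(0.184×10^-3) / 4.786×10^-7 = 3.51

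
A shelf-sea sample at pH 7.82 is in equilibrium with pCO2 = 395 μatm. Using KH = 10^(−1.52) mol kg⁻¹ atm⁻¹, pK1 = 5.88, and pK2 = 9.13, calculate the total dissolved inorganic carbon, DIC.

DIC = 1.10 mmol/kg

[CO2*] = KH · pCO2 = 10^(−1.52) × 395×10^-6 = 1.193×10^-5 mol/kg
α₀ = 1/(1 + K1/[H⁺] + K1K2/[H⁺]²) = 1/(1 + 10^+1.94 + 10^+0.63) = 0.01083
DIC = [CO2*]/α₀ = 1.193×10^-5 / 0.01083 = 1.10 mmol/kg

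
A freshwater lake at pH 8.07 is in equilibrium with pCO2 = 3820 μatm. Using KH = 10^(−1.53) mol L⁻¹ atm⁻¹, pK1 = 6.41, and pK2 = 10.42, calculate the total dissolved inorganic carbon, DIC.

DIC = 5.29 mmol/L

[CO2*] = KH · pCO2 = 10^(−1.53) × 3820×10^-6 = 1.127×10^-4 mol/L
α₀ = 1/(1 + K1/[H⁺] + K1K2/[H⁺]²) = 1/(1 + 10^+1.66 + 10^-0.69) = 0.02132
DIC = [CO2*]/α₀ = 1.127×10^-4 / 0.02132 = 5.29 mmol/L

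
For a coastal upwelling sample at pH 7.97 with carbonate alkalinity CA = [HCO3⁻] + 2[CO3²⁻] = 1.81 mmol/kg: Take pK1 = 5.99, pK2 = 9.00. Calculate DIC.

DIC = 1.68 mmol/kg

CA = [HCO3⁻] + 2[CO3²⁻] = (α₁ + 2α₂)·DIC
At pH 7.97: [H⁺]/K1 = 10^-1.98 = 0.010471, K2/[H⁺] = 10^-1.03 = 0.093325
α₁ = 1/(1 + 0.010471 + 0.093325) = 1/1.1038 = 0.9060; α₂ = α₁·K2/[H⁺] = 0.08455
α₁ + 2α₂ = 1.0751
DIC = CA / (α₁ + 2α₂) = 1.81 / 1.0751 = 1.68 mmol/kg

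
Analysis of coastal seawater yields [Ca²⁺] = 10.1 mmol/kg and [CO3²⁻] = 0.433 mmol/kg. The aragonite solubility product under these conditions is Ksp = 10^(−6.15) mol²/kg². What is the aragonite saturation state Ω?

Ksp = 10^(−6.15) = 7.079×10^-7
Ω = [Ca²⁺][CO3²⁻]/Ksp = (10.1×10^-3)(0.433×10^-3) / 7.079×10^-7 = 6.18

Ω = 6.18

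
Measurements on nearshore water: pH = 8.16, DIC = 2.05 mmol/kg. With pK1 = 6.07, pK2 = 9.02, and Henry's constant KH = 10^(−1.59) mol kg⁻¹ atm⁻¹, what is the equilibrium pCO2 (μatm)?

α₀ = 1 / (1 + K1/[H⁺] + K1K2/[H⁺]²) = 1 / (1 + 10^+2.09 + 10^+1.23)
   = 1 / (1 + 123.03 + 16.982) = 1/141.01 = 0.007092
[CO2*] = α₀ × DIC = 0.007092 × 2.05 = 0.01454 mmol/kg = 14.54 μmol/kg
pCO2 = [CO2*]/KH = 1.454×10^-5 / 2.570×10^-2 = 566 μatm

pCO2 = 566 μatm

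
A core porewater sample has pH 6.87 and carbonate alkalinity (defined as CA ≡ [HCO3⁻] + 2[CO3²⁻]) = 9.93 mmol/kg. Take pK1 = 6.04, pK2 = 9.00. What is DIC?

DIC = 11.3 mmol/kg

CA = [HCO3⁻] + 2[CO3²⁻] = (α₁ + 2α₂)·DIC
At pH 6.87: [H⁺]/K1 = 10^-0.83 = 0.14791, K2/[H⁺] = 10^-2.13 = 0.0074131
α₁ = 1/(1 + 0.14791 + 0.0074131) = 1/1.1553 = 0.8656; α₂ = α₁·K2/[H⁺] = 0.006416
α₁ + 2α₂ = 0.8784
DIC = CA / (α₁ + 2α₂) = 9.93 / 0.8784 = 11.3 mmol/kg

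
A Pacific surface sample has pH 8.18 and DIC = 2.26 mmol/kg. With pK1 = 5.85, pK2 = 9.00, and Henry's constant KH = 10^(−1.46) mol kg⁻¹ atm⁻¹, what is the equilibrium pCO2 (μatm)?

pCO2 = 264 μatm

α₀ = 1 / (1 + K1/[H⁺] + K1K2/[H⁺]²) = 1 / (1 + 10^+2.33 + 10^+1.51)
   = 1 / (1 + 213.80 + 32.359) = 1/247.16 = 0.004046
[CO2*] = α₀ × DIC = 0.004046 × 2.26 = 0.009144 mmol/kg = 9.144 μmol/kg
pCO2 = [CO2*]/KH = 9.144×10^-6 / 3.467×10^-2 = 264 μatm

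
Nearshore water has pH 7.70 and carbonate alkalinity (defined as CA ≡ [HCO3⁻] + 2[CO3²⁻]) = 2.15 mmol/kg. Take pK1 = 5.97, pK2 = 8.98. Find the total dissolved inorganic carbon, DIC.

DIC = 2.08 mmol/kg

CA = [HCO3⁻] + 2[CO3²⁻] = (α₁ + 2α₂)·DIC
At pH 7.70: [H⁺]/K1 = 10^-1.73 = 0.018621, K2/[H⁺] = 10^-1.28 = 0.052481
α₁ = 1/(1 + 0.018621 + 0.052481) = 1/1.0711 = 0.9336; α₂ = α₁·K2/[H⁺] = 0.04900
α₁ + 2α₂ = 1.0316
DIC = CA / (α₁ + 2α₂) = 2.15 / 1.0316 = 2.08 mmol/kg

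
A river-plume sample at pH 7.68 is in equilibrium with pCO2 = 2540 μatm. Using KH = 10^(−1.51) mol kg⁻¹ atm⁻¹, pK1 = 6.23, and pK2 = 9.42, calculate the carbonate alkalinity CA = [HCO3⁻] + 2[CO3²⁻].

CA = 2.29 mmol/kg

[CO2*] = KH · pCO2 = 10^(−1.51) × 2540×10^-6 = 7.849×10^-5 mol/kg
α₀ = 1/(1 + K1/[H⁺] + K1K2/[H⁺]²) = 1/(1 + 10^+1.45 + 10^-0.29) = 0.03367
DIC = [CO2*]/α₀ = 7.849×10^-5 / 0.03367 = 2.331 mmol/kg
CA = (α₁ + 2α₂)·DIC = (0.9491 + 2×0.01727) × 2.331 = 2.29 mmol/kg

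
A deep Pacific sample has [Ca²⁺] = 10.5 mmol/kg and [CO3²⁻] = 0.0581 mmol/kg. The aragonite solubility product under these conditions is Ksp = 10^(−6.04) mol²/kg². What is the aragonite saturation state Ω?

Ω = 0.669

Ksp = 10^(−6.04) = 9.120×10^-7
Ω = [Ca²⁺][CO3²⁻]/Ksp = (10.5×10^-3)(0.0581×10^-3) / 9.120×10^-7 = 0.669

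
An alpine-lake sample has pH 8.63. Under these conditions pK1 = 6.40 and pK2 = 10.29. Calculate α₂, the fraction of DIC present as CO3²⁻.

α₂ = 1 / (1 + [H⁺]/K2 + [H⁺]²/(K1K2)) = 1 / (1 + 10^+1.66 + 10^-0.57)
   = 1 / (1 + 45.709 + 0.26915) = 1/46.978 = 0.02129

α₂ = 0.0213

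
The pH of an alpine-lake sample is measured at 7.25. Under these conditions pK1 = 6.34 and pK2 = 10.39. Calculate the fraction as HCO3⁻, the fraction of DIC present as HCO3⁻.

α₁ = 1 / (1 + [H⁺]/K1 + K2/[H⁺]) = 1 / (1 + 10^-0.91 + 10^-3.14)
   = 1 / (1 + 0.12303 + 0.00072444) = 1/1.1238 = 0.8899

α₁ = 0.890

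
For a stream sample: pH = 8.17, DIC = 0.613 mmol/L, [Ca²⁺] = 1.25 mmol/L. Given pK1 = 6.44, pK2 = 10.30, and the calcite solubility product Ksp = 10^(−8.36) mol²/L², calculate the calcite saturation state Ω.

α₂ = 1 / (1 + [H⁺]/K2 + [H⁺]²/(K1K2)) = 1 / (1 + 10^+2.13 + 10^+0.40)
   = 1 / (1 + 134.90 + 2.5119) = 1/138.41 = 0.007225
[CO3²⁻] = α₂ × DIC = 0.007225 × 0.613 = 0.004429 mmol/L = 4.429 μmol/L
Ksp = 10^(−8.36) = 4.365×10^-9
Ω = [Ca²⁺][CO3²⁻]/Ksp = (1.25×10^-3)(4.429×10^-6) / 4.365×10^-9 = 1.27

Ω = 1.27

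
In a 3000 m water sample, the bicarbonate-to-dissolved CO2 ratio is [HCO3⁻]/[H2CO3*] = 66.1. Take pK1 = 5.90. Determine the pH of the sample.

pH = 7.72

From K1 = [H⁺][HCO3⁻]/[H2CO3*]:  pH = pK1 + log₁₀([HCO3⁻]/[H2CO3*])
log₁₀(66.1) = +1.820
pH = 5.90 + (+1.820) = 7.72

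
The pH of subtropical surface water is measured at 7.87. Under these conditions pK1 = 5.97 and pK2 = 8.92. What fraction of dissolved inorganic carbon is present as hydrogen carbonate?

α₁ = 0.908

α₁ = 1 / (1 + [H⁺]/K1 + K2/[H⁺]) = 1 / (1 + 10^-1.90 + 10^-1.05)
   = 1 / (1 + 0.012589 + 0.089125) = 1/1.1017 = 0.9077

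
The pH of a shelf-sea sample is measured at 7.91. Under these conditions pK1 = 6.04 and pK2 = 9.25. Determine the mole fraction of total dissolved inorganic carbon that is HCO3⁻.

α₁ = 1 / (1 + [H⁺]/K1 + K2/[H⁺]) = 1 / (1 + 10^-1.87 + 10^-1.34)
   = 1 / (1 + 0.013490 + 0.045709) = 1/1.0592 = 0.9441

α₁ = 0.944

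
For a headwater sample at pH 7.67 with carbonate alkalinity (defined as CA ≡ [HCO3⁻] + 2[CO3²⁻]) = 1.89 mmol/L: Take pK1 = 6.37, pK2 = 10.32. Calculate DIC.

DIC = 1.98 mmol/L

CA = [HCO3⁻] + 2[CO3²⁻] = (α₁ + 2α₂)·DIC
At pH 7.67: [H⁺]/K1 = 10^-1.30 = 0.050119, K2/[H⁺] = 10^-2.65 = 0.0022387
α₁ = 1/(1 + 0.050119 + 0.0022387) = 1/1.0524 = 0.9502; α₂ = α₁·K2/[H⁺] = 0.002127
α₁ + 2α₂ = 0.9545
DIC = CA / (α₁ + 2α₂) = 1.89 / 0.9545 = 1.98 mmol/L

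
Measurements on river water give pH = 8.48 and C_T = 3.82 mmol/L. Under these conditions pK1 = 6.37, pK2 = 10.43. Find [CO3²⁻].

α₂ = 1 / (1 + [H⁺]/K2 + [H⁺]²/(K1K2)) = 1 / (1 + 10^+1.95 + 10^-0.16)
   = 1 / (1 + 89.125 + 0.69183) = 1/90.817 = 0.01101
[CO3²⁻] = α₂ × DIC = 0.01101 × 3.82 = 0.0421 mmol/L

[CO3²⁻] = 0.0421 mmol/L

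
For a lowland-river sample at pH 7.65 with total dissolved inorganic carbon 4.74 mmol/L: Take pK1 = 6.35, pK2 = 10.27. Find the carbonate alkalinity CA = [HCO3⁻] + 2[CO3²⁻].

CA = [HCO3⁻] + 2[CO3²⁻] = (α₁ + 2α₂)·DIC
At pH 7.65: [H⁺]/K1 = 10^-1.30 = 0.050119, K2/[H⁺] = 10^-2.62 = 0.0023988
α₁ = 1/(1 + 0.050119 + 0.0023988) = 1/1.0525 = 0.9501; α₂ = α₁·K2/[H⁺] = 0.002279
α₁ + 2α₂ = 0.9547
CA = 0.9547 × 4.74 = 4.53 mmol/L

CA = 4.53 mmol/L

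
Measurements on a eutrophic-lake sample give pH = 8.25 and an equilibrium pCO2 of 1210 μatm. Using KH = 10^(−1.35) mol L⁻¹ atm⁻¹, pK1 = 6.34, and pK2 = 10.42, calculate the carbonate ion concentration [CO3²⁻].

[CO3²⁻] = 0.0297 mmol/L

[CO2*] = KH · pCO2 = 10^(−1.35) × 1210×10^-6 = 5.405×10^-5 mol/L
α₀ = 1/(1 + K1/[H⁺] + K1K2/[H⁺]²) = 1/(1 + 10^+1.91 + 10^-0.26) = 0.01207
DIC = [CO2*]/α₀ = 5.405×10^-5 / 0.01207 = 4.477 mmol/L
[CO3²⁻] = α₂·DIC; α₂ = 0.006634, so [CO3²⁻] = 0.006634 × 4.477 = 0.0297 mmol/L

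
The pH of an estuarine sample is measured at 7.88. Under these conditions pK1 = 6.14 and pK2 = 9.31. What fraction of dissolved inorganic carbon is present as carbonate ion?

α₂ = 0.0352

α₂ = 1 / (1 + [H⁺]/K2 + [H⁺]²/(K1K2)) = 1 / (1 + 10^+1.43 + 10^-0.31)
   = 1 / (1 + 26.915 + 0.48978) = 1/28.405 = 0.03520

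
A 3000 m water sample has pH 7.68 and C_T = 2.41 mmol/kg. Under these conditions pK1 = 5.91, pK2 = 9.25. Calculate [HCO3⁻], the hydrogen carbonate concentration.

[HCO3⁻] = 2.31 mmol/kg

α₁ = 1 / (1 + [H⁺]/K1 + K2/[H⁺]) = 1 / (1 + 10^-1.77 + 10^-1.57)
   = 1 / (1 + 0.016982 + 0.026915) = 1/1.0439 = 0.9579
[HCO3⁻] = α₁ × DIC = 0.9579 × 2.41 = 2.31 mmol/kg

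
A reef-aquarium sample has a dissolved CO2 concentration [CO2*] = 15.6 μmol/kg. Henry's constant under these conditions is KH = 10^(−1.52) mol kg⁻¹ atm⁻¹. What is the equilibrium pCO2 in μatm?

pCO2 = 517 μatm

KH = 10^(−1.52) = 3.020×10^-2 mol kg⁻¹ atm⁻¹
pCO2 = [CO2*]/KH = 15.6×10^-6 / 3.020×10^-2 = 5.17×10^-4 atm = 517 μatm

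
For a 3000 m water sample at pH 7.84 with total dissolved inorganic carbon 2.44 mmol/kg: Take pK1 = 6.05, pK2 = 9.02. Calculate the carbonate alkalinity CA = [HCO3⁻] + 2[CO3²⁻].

CA = [HCO3⁻] + 2[CO3²⁻] = (α₁ + 2α₂)·DIC
At pH 7.84: [H⁺]/K1 = 10^-1.79 = 0.016218, K2/[H⁺] = 10^-1.18 = 0.066069
α₁ = 1/(1 + 0.016218 + 0.066069) = 1/1.0823 = 0.9240; α₂ = α₁·K2/[H⁺] = 0.06105
α₁ + 2α₂ = 1.0461
CA = 1.0461 × 2.44 = 2.55 mmol/kg

CA = 2.55 mmol/kg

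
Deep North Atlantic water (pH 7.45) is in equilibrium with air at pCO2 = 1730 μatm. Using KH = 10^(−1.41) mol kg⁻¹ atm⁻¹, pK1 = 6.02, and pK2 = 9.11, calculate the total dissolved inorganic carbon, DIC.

[CO2*] = KH · pCO2 = 10^(−1.41) × 1730×10^-6 = 6.730×10^-5 mol/kg
α₀ = 1/(1 + K1/[H⁺] + K1K2/[H⁺]²) = 1/(1 + 10^+1.43 + 10^-0.23) = 0.03508
DIC = [CO2*]/α₀ = 6.730×10^-5 / 0.03508 = 1.92 mmol/kg

DIC = 1.92 mmol/kg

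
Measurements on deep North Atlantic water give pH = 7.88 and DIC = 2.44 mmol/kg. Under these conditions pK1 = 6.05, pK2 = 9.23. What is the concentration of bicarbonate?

[HCO3⁻] = 2.30 mmol/kg

α₁ = 1 / (1 + [H⁺]/K1 + K2/[H⁺]) = 1 / (1 + 10^-1.83 + 10^-1.35)
   = 1 / (1 + 0.014791 + 0.044668) = 1/1.0595 = 0.9439
[HCO3⁻] = α₁ × DIC = 0.9439 × 2.44 = 2.30 mmol/kg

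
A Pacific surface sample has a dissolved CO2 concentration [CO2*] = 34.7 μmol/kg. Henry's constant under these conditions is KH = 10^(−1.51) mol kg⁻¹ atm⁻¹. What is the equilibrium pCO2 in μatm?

KH = 10^(−1.51) = 3.090×10^-2 mol kg⁻¹ atm⁻¹
pCO2 = [CO2*]/KH = 34.7×10^-6 / 3.090×10^-2 = 1.12×10^-3 atm = 1120 μatm

pCO2 = 1120 μatm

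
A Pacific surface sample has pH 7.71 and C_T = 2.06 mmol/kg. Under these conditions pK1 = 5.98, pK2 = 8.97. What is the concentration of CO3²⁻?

α₂ = 1 / (1 + [H⁺]/K2 + [H⁺]²/(K1K2)) = 1 / (1 + 10^+1.26 + 10^-0.47)
   = 1 / (1 + 18.197 + 0.33884) = 1/19.536 = 0.05119
[CO3²⁻] = α₂ × DIC = 0.05119 × 2.06 = 0.105 mmol/kg

[CO3²⁻] = 0.105 mmol/kg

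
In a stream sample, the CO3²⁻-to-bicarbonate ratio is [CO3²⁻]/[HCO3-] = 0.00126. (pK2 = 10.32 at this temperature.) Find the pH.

From K2 = [H⁺][CO3²⁻]/[HCO3-]:  pH = pK2 + log₁₀([CO3²⁻]/[HCO3-])
log₁₀(0.00126) = -2.900
pH = 10.32 + (-2.900) = 7.42

pH = 7.42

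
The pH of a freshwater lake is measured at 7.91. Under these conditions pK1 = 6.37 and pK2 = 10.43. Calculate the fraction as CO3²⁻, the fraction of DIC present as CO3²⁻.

α₂ = 0.00293

α₂ = 1 / (1 + [H⁺]/K2 + [H⁺]²/(K1K2)) = 1 / (1 + 10^+2.52 + 10^+0.98)
   = 1 / (1 + 331.13 + 9.5499) = 1/341.68 = 0.002927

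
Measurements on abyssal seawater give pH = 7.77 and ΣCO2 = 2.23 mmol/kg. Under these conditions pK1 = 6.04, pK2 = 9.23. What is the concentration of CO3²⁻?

α₂ = 1 / (1 + [H⁺]/K2 + [H⁺]²/(K1K2)) = 1 / (1 + 10^+1.46 + 10^-0.27)
   = 1 / (1 + 28.840 + 0.53703) = 1/30.377 = 0.03292
[CO3²⁻] = α₂ × DIC = 0.03292 × 2.23 = 0.0734 mmol/kg

[CO3²⁻] = 0.0734 mmol/kg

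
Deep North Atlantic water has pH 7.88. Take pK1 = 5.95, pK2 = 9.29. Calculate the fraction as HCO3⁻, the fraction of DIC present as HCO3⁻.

α₁ = 1 / (1 + [H⁺]/K1 + K2/[H⁺]) = 1 / (1 + 10^-1.93 + 10^-1.41)
   = 1 / (1 + 0.011749 + 0.038905) = 1/1.0507 = 0.9518

α₁ = 0.952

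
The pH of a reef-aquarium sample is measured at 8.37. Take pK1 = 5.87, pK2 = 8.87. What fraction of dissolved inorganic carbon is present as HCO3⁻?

α₁ = 0.758

α₁ = 1 / (1 + [H⁺]/K1 + K2/[H⁺]) = 1 / (1 + 10^-2.50 + 10^-0.50)
   = 1 / (1 + 0.0031623 + 0.31623) = 1/1.3194 = 0.7579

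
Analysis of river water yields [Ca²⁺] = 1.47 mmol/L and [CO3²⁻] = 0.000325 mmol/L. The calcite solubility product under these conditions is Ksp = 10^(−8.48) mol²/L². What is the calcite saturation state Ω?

Ω = 0.144

Ksp = 10^(−8.48) = 3.311×10^-9
Ω = [Ca²⁺][CO3²⁻]/Ksp = (1.47×10^-3)(0.000325×10^-3) / 3.311×10^-9 = 0.144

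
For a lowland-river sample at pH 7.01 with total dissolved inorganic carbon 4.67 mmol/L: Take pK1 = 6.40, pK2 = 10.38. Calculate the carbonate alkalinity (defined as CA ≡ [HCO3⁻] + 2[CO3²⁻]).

CA = [HCO3⁻] + 2[CO3²⁻] = (α₁ + 2α₂)·DIC
At pH 7.01: [H⁺]/K1 = 10^-0.61 = 0.24547, K2/[H⁺] = 10^-3.37 = 0.00042658
α₁ = 1/(1 + 0.24547 + 0.00042658) = 1/1.2459 = 0.8026; α₂ = α₁·K2/[H⁺] = 0.0003424
α₁ + 2α₂ = 0.8033
CA = 0.8033 × 4.67 = 3.75 mmol/L

CA = 3.75 mmol/L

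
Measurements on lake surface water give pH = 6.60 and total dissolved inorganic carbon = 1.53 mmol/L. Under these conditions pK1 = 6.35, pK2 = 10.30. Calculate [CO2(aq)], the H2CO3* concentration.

[CO2*] = 0.551 mmol/L

α₀ = 1 / (1 + K1/[H⁺] + K1K2/[H⁺]²) = 1 / (1 + 10^+0.25 + 10^-3.45)
   = 1 / (1 + 1.7783 + 0.00035481) = 1/2.7786 = 0.3599
[CO2*] = α₀ × DIC = 0.3599 × 1.53 = 0.551 mmol/L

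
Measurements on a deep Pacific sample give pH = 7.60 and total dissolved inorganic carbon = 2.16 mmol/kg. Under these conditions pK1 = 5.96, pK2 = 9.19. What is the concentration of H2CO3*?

[CO2*] = 0.0472 mmol/kg

α₀ = 1 / (1 + K1/[H⁺] + K1K2/[H⁺]²) = 1 / (1 + 10^+1.64 + 10^+0.05)
   = 1 / (1 + 43.652 + 1.1220) = 1/45.774 = 0.02185
[CO2*] = α₀ × DIC = 0.02185 × 2.16 = 0.0472 mmol/kg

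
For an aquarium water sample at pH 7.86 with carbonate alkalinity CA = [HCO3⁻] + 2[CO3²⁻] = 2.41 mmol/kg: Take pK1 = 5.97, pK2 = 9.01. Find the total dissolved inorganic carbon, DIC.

DIC = 2.29 mmol/kg

CA = [HCO3⁻] + 2[CO3²⁻] = (α₁ + 2α₂)·DIC
At pH 7.86: [H⁺]/K1 = 10^-1.89 = 0.012882, K2/[H⁺] = 10^-1.15 = 0.070795
α₁ = 1/(1 + 0.012882 + 0.070795) = 1/1.0837 = 0.9228; α₂ = α₁·K2/[H⁺] = 0.06533
α₁ + 2α₂ = 1.0534
DIC = CA / (α₁ + 2α₂) = 2.41 / 1.0534 = 2.29 mmol/kg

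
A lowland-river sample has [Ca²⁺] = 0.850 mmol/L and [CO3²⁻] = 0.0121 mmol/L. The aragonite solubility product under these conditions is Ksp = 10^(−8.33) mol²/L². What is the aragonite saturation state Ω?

Ω = 2.20

Ksp = 10^(−8.33) = 4.677×10^-9
Ω = [Ca²⁺][CO3²⁻]/Ksp = (0.850×10^-3)(0.0121×10^-3) / 4.677×10^-9 = 2.20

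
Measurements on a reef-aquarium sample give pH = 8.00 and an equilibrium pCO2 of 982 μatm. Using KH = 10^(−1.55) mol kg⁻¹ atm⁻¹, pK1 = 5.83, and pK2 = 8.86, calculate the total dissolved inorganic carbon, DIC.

DIC = 4.69 mmol/kg

[CO2*] = KH · pCO2 = 10^(−1.55) × 982×10^-6 = 2.768×10^-5 mol/kg
α₀ = 1/(1 + K1/[H⁺] + K1K2/[H⁺]²) = 1/(1 + 10^+2.17 + 10^+1.31) = 0.005906
DIC = [CO2*]/α₀ = 2.768×10^-5 / 0.005906 = 4.69 mmol/kg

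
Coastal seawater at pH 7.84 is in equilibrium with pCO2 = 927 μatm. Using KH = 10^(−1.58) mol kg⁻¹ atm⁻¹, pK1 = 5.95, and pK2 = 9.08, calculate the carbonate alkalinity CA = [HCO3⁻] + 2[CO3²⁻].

CA = 2.11 mmol/kg

[CO2*] = KH · pCO2 = 10^(−1.58) × 927×10^-6 = 2.438×10^-5 mol/kg
α₀ = 1/(1 + K1/[H⁺] + K1K2/[H⁺]²) = 1/(1 + 10^+1.89 + 10^+0.65) = 0.01203
DIC = [CO2*]/α₀ = 2.438×10^-5 / 0.01203 = 2.026 mmol/kg
CA = (α₁ + 2α₂)·DIC = (0.9342 + 2×0.05376) × 2.026 = 2.11 mmol/kg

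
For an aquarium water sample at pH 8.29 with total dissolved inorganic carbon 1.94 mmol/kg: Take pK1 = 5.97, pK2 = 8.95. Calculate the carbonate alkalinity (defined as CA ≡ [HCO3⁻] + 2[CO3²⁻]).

CA = [HCO3⁻] + 2[CO3²⁻] = (α₁ + 2α₂)·DIC
At pH 8.29: [H⁺]/K1 = 10^-2.32 = 0.0047863, K2/[H⁺] = 10^-0.66 = 0.21878
α₁ = 1/(1 + 0.0047863 + 0.21878) = 1/1.2236 = 0.8173; α₂ = α₁·K2/[H⁺] = 0.1788
α₁ + 2α₂ = 1.1749
CA = 1.1749 × 1.94 = 2.28 mmol/kg

CA = 2.28 mmol/kg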